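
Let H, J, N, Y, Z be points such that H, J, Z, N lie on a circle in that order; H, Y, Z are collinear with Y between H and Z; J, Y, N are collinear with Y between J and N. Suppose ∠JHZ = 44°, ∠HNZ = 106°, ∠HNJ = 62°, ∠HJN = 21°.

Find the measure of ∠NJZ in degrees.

1. ∠HYJ = 115°  [△HYJ]
2. ∠HZJ = 62°  [same arc HJ]
3. ∠JYZ = 65°  [linear pair at Y on HZ]
4. ∠NJZ = 53°  [△JYZ]

∠NJZ = 53°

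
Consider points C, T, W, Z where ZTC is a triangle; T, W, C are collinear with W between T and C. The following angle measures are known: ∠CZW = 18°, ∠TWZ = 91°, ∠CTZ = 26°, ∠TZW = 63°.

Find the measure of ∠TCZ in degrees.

1. ∠CWZ = 89°  [linear pair at W on TC]
2. ∠WCZ = 73°  [△ZWC]
3. ∠TCZ = 73°  [W on ray CT]

∠TCZ = 73°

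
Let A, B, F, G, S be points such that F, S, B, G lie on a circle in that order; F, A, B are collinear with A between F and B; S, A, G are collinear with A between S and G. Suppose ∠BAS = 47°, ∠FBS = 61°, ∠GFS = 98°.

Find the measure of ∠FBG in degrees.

∠FBG = 21°

1. ∠FGS = 61°  [same arc FS]
2. ∠FSG = 21°  [△FSG]
3. ∠FBG = 21°  [same arc FG]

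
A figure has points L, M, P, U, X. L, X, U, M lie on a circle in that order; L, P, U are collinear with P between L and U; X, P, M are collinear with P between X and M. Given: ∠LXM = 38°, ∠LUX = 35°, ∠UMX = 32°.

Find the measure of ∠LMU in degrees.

1. ∠ULX = 32°  [same arc XU]
2. ∠LXU = 113°  [△LXU]
3. ∠LMU = 67°  [cyclic LXUM, opposite ∠X+∠M]

∠LMU = 67°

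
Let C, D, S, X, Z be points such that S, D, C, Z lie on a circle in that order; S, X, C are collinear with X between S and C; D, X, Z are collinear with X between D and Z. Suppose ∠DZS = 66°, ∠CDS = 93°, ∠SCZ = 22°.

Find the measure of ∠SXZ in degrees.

∠SXZ = 43°

1. ∠CZS = 87°  [cyclic SDCZ, opposite ∠D+∠Z]
2. ∠CSZ = 71°  [△SCZ]
3. ∠SXZ = 43°  [△SXZ]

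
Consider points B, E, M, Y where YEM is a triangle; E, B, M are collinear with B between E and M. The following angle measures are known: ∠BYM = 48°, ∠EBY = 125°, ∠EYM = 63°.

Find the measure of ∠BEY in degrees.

∠BEY = 40°

1. ∠MBY = 55°  [linear pair at B on EM]
2. ∠BMY = 77°  [△YBM]
3. ∠EMY = 77°  [B on ray ME]
4. ∠MEY = 40°  [△YEM]
5. ∠BEY = 40°  [B on ray EM]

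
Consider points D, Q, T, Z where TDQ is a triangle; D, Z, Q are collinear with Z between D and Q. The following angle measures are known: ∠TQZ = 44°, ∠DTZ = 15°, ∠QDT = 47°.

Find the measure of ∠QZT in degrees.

∠QZT = 62°

1. ∠TDZ = 47°  [Z on ray DQ]
2. ∠DZT = 118°  [△TDZ]
3. ∠QZT = 62°  [linear pair at Z on DQ]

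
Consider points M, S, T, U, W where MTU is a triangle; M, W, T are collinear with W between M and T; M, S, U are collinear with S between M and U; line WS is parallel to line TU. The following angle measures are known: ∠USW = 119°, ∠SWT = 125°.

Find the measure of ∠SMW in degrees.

1. ∠MSW = 61°  [linear pair at S on MU]
2. ∠MWS = 55°  [linear pair at W on MT]
3. ∠SMW = 64°  [△MWS]

∠SMW = 64°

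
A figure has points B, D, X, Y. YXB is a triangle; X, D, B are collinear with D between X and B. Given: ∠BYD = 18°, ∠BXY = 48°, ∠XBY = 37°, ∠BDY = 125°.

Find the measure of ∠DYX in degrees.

1. ∠DXY = 48°  [D on ray XB]
2. ∠XDY = 55°  [linear pair at D on XB]
3. ∠DYX = 77°  [△YXD]

∠DYX = 77°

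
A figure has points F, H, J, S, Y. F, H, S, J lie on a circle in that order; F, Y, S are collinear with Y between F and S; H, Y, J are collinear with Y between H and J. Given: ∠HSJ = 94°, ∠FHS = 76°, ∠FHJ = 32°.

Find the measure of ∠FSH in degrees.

∠FSH = 62°

1. ∠HFJ = 86°  [cyclic FHSJ, opposite ∠F+∠S]
2. ∠FJH = 62°  [△FHJ]
3. ∠FSH = 62°  [same arc FH]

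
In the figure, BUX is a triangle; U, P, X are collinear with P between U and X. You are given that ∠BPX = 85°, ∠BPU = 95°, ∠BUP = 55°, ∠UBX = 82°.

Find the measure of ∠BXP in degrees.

1. ∠BUX = 55°  [P on ray UX]
2. ∠BXU = 43°  [△BUX]
3. ∠BXP = 43°  [P on ray XU]

∠BXP = 43°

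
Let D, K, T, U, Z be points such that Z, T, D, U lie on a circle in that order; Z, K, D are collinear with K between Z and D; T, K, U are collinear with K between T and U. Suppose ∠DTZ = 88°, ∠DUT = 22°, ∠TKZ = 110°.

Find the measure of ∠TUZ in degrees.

∠TUZ = 70°

1. ∠DZT = 22°  [same arc TD]
2. ∠TDZ = 70°  [△ZTD]
3. ∠TUZ = 70°  [same arc ZT]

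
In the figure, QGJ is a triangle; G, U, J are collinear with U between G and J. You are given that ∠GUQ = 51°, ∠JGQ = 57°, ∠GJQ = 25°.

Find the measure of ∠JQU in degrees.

1. ∠JUQ = 129°  [linear pair at U on GJ]
2. ∠QJU = 25°  [U on ray JG]
3. ∠JQU = 26°  [△QUJ]

∠JQU = 26°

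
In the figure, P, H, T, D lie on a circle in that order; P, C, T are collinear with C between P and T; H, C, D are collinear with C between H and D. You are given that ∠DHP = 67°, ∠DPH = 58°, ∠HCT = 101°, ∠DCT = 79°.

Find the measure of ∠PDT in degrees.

1. ∠DTP = 67°  [same arc PD]
2. ∠HDP = 55°  [△PHD]
3. ∠DCP = 101°  [vertical angles at C]
4. ∠DPT = 24°  [△PCD]
5. ∠PDT = 89°  [△PTD]

∠PDT = 89°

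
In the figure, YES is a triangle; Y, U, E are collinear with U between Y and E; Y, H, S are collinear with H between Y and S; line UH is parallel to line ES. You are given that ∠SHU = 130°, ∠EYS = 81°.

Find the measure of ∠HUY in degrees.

1. ∠UHY = 50°  [linear pair at H on YS]
2. ∠HYU = 81°  [U on YE, H on YS]
3. ∠HUY = 49°  [△YUH]

∠HUY = 49°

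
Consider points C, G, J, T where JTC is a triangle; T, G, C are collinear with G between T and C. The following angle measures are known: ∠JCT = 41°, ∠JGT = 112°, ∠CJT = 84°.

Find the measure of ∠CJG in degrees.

∠CJG = 71°

1. ∠GCJ = 41°  [G on ray CT]
2. ∠CGJ = 68°  [linear pair at G on TC]
3. ∠CJG = 71°  [△JGC]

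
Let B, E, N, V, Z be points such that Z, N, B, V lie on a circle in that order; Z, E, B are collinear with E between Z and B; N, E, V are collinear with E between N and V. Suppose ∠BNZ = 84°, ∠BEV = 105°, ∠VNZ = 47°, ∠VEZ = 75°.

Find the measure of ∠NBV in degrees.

1. ∠NEZ = 105°  [vertical angles at E]
2. ∠VBZ = 47°  [same arc ZV]
3. ∠BZN = 28°  [△ZEN]
4. ∠BEN = 75°  [vertical angles at E]
5. ∠BVN = 28°  [△BEV]
6. ∠NBZ = 68°  [△ZNB]
7. ∠BNV = 37°  [△NEB]
8. ∠NBV = 115°  [△NBV]

∠NBV = 115°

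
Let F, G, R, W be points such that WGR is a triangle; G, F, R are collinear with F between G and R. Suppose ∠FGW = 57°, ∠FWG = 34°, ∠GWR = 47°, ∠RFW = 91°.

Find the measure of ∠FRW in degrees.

1. ∠RGW = 57°  [F on ray GR]
2. ∠GRW = 76°  [△WGR]
3. ∠FRW = 76°  [F on ray RG]

∠FRW = 76°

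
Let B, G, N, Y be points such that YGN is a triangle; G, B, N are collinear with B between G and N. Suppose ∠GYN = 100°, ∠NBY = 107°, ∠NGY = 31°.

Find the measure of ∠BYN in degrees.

∠BYN = 24°

1. ∠GNY = 49°  [△YGN]
2. ∠BNY = 49°  [B on ray NG]
3. ∠BYN = 24°  [△YBN]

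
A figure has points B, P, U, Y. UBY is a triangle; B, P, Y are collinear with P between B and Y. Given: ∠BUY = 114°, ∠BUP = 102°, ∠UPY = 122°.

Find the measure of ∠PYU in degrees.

1. ∠BPU = 58°  [linear pair at P on BY]
2. ∠PBU = 20°  [△UBP]
3. ∠UBY = 20°  [P on ray BY]
4. ∠BYU = 46°  [△UBY]
5. ∠PYU = 46°  [P on ray YB]

∠PYU = 46°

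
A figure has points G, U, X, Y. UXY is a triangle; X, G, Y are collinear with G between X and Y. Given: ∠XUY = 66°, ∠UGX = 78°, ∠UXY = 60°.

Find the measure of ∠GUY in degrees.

∠GUY = 24°

1. ∠UYX = 54°  [△UXY]
2. ∠UGY = 102°  [linear pair at G on XY]
3. ∠GYU = 54°  [G on ray YX]
4. ∠GUY = 24°  [△UGY]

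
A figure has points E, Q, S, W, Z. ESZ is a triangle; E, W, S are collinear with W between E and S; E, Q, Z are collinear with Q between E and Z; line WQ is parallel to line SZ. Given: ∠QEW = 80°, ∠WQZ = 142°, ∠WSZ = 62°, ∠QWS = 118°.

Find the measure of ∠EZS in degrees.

1. ∠SEZ = 80°  [W on ES, Q on EZ]
2. ∠ESZ = 62°  [W on ray SE]
3. ∠EZS = 38°  [△ESZ]

∠EZS = 38°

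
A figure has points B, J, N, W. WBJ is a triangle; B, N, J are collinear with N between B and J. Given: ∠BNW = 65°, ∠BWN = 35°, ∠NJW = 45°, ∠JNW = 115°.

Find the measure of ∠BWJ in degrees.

1. ∠NBW = 80°  [△WBN]
2. ∠BJW = 45°  [N on ray JB]
3. ∠JBW = 80°  [N on ray BJ]
4. ∠BWJ = 55°  [△WBJ]

∠BWJ = 55°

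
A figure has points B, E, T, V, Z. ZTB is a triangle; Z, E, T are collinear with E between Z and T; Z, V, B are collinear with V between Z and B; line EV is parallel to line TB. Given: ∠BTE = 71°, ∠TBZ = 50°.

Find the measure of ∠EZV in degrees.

∠EZV = 59°

1. ∠BTZ = 71°  [E on ray TZ]
2. ∠BZT = 59°  [△ZTB]
3. ∠EZV = 59°  [E on ZT, V on ZB]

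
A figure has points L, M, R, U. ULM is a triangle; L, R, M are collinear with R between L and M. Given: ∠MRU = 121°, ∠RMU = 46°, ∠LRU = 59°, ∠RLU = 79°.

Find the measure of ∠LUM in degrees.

1. ∠LMU = 46°  [R on ray ML]
2. ∠MLU = 79°  [R on ray LM]
3. ∠LUM = 55°  [△ULM]

∠LUM = 55°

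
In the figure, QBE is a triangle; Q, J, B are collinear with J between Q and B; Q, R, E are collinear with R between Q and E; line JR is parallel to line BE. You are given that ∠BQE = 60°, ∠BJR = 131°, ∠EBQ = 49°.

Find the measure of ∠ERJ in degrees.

1. ∠BEQ = 71°  [△QBE]
2. ∠JRQ = 71°  [JR∥BE, corresponding at R]
3. ∠ERJ = 109°  [linear pair at R on QE]

∠ERJ = 109°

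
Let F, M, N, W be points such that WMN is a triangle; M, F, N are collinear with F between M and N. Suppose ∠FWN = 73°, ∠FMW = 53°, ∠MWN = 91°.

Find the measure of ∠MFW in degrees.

1. ∠NMW = 53°  [F on ray MN]
2. ∠MNW = 36°  [△WMN]
3. ∠FNW = 36°  [F on ray NM]
4. ∠NFW = 71°  [△WFN]
5. ∠MFW = 109°  [linear pair at F on MN]

∠MFW = 109°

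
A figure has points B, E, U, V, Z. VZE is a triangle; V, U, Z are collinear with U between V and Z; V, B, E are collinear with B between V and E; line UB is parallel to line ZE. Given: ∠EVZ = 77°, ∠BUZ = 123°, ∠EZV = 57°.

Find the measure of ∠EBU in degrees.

∠EBU = 134°

1. ∠VEZ = 46°  [△VZE]
2. ∠UBV = 46°  [UB∥ZE, corresponding at B]
3. ∠EBU = 134°  [linear pair at B on VE]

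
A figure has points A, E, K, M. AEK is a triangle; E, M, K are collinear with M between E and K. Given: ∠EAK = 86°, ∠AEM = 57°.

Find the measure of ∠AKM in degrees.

1. ∠AEK = 57°  [M on ray EK]
2. ∠AKE = 37°  [△AEK]
3. ∠AKM = 37°  [M on ray KE]

∠AKM = 37°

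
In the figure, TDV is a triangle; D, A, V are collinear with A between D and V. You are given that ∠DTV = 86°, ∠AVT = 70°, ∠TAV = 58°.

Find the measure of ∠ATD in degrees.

∠ATD = 34°

1. ∠DVT = 70°  [A on ray VD]
2. ∠DAT = 122°  [linear pair at A on DV]
3. ∠TDV = 24°  [△TDV]
4. ∠ADT = 24°  [A on ray DV]
5. ∠ATD = 34°  [△TDA]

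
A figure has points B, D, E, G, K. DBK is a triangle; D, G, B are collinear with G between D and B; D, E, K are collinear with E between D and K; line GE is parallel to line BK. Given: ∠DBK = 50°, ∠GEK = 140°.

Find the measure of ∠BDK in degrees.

1. ∠DGE = 50°  [GE∥BK, corresponding at G]
2. ∠DEG = 40°  [linear pair at E on DK]
3. ∠EDG = 90°  [△DGE]
4. ∠BDK = 90°  [G on DB, E on DK]

∠BDK = 90°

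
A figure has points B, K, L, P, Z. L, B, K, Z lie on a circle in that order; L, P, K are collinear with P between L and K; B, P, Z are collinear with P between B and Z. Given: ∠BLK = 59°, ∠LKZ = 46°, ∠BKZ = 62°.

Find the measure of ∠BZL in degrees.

∠BZL = 16°

1. ∠LBZ = 46°  [same arc LZ]
2. ∠BLZ = 118°  [cyclic LBKZ, opposite ∠L+∠K]
3. ∠BZL = 16°  [△LBZ]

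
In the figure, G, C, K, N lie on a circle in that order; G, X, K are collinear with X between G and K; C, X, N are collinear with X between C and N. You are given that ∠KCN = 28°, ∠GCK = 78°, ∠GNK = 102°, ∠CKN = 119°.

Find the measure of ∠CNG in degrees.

∠CNG = 69°

1. ∠KGN = 28°  [same arc KN]
2. ∠GKN = 50°  [△GKN]
3. ∠CGN = 61°  [cyclic GCKN, opposite ∠G+∠K]
4. ∠GCN = 50°  [same arc GN]
5. ∠CNG = 69°  [△GCN]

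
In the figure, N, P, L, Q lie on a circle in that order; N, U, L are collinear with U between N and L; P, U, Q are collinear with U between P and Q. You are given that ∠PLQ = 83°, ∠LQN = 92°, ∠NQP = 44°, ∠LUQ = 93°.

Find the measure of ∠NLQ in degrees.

∠NLQ = 39°

1. ∠PNQ = 97°  [cyclic NPLQ, opposite ∠N+∠L]
2. ∠NPQ = 39°  [△NPQ]
3. ∠NLQ = 39°  [same arc NQ]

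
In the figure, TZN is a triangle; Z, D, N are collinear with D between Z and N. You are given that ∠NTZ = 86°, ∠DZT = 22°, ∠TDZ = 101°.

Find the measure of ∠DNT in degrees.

1. ∠NZT = 22°  [D on ray ZN]
2. ∠TNZ = 72°  [△TZN]
3. ∠DNT = 72°  [D on ray NZ]

∠DNT = 72°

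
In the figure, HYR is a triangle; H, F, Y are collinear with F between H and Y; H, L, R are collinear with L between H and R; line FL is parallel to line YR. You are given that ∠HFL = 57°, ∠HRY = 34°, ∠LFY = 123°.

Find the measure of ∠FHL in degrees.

1. ∠HYR = 57°  [FL∥YR, corresponding at F]
2. ∠RHY = 89°  [△HYR]
3. ∠FHL = 89°  [F on HY, L on HR]

∠FHL = 89°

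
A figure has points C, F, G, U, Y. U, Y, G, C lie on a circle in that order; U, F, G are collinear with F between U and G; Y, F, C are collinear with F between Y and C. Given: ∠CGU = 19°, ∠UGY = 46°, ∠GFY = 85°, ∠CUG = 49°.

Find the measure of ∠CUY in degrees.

1. ∠CYU = 19°  [same arc UC]
2. ∠UCY = 46°  [same arc UY]
3. ∠CUY = 115°  [△UYC]

∠CUY = 115°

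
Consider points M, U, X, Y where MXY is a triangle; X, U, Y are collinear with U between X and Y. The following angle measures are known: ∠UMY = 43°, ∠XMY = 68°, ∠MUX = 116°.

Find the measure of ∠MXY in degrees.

1. ∠MUY = 64°  [linear pair at U on XY]
2. ∠MYU = 73°  [△MUY]
3. ∠MYX = 73°  [U on ray YX]
4. ∠MXY = 39°  [△MXY]

∠MXY = 39°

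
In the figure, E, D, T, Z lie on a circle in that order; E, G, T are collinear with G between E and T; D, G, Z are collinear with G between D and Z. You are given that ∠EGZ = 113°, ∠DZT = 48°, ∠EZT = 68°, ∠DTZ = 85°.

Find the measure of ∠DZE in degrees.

1. ∠TGZ = 67°  [linear pair at G on ET]
2. ∠ETZ = 65°  [△TGZ]
3. ∠TEZ = 47°  [△ETZ]
4. ∠DZE = 20°  [△EGZ]

∠DZE = 20°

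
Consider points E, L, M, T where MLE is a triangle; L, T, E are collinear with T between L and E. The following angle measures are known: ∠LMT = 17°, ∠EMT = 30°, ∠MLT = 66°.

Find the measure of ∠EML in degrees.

1. ∠LTM = 97°  [△MLT]
2. ∠ELM = 66°  [T on ray LE]
3. ∠ETM = 83°  [linear pair at T on LE]
4. ∠MET = 67°  [△MTE]
5. ∠LEM = 67°  [T on ray EL]
6. ∠EML = 47°  [△MLE]

∠EML = 47°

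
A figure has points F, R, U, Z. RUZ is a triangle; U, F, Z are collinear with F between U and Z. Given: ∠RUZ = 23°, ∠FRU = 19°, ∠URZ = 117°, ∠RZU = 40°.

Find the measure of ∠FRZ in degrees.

1. ∠FUR = 23°  [F on ray UZ]
2. ∠RFU = 138°  [△RUF]
3. ∠FZR = 40°  [F on ray ZU]
4. ∠RFZ = 42°  [linear pair at F on UZ]
5. ∠FRZ = 98°  [△RFZ]

∠FRZ = 98°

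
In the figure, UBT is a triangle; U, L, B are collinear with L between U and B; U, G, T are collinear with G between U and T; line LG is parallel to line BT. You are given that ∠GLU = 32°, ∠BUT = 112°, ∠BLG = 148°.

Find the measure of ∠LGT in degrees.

∠LGT = 144°

1. ∠TBU = 32°  [LG∥BT, corresponding at L]
2. ∠BTU = 36°  [△UBT]
3. ∠LGU = 36°  [LG∥BT, corresponding at G]
4. ∠LGT = 144°  [linear pair at G on UT]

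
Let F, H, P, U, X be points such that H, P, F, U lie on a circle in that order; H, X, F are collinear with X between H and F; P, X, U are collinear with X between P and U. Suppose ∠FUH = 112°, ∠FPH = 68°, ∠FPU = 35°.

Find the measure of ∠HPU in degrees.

∠HPU = 33°

1. ∠FHU = 35°  [same arc FU]
2. ∠HFU = 33°  [△HFU]
3. ∠HPU = 33°  [same arc HU]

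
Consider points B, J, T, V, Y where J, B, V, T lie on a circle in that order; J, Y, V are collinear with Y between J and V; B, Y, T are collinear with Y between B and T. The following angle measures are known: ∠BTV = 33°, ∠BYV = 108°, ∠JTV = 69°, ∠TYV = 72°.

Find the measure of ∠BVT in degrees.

1. ∠JVT = 75°  [△VYT]
2. ∠TJV = 36°  [△JVT]
3. ∠TBV = 36°  [same arc VT]
4. ∠BVT = 111°  [△BVT]

∠BVT = 111°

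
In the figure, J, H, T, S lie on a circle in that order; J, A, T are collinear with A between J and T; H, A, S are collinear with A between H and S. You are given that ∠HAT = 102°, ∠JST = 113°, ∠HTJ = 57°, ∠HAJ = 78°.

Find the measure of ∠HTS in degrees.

1. ∠JHT = 67°  [cyclic JHTS, opposite ∠H+∠S]
2. ∠HSJ = 57°  [same arc JH]
3. ∠HJT = 56°  [△JHT]
4. ∠JHS = 46°  [△JAH]
5. ∠HJS = 77°  [△JHS]
6. ∠HTS = 103°  [cyclic JHTS, opposite ∠J+∠T]

∠HTS = 103°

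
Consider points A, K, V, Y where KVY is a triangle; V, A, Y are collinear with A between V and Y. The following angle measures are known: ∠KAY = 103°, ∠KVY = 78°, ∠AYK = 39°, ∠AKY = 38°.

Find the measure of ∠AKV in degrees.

1. ∠KAV = 77°  [linear pair at A on VY]
2. ∠AVK = 78°  [A on ray VY]
3. ∠AKV = 25°  [△KVA]

∠AKV = 25°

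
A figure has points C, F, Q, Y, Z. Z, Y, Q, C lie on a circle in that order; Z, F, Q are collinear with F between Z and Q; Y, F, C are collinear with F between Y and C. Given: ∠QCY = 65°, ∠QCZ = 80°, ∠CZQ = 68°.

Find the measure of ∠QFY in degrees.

1. ∠QZY = 65°  [same arc YQ]
2. ∠QYZ = 100°  [cyclic ZYQC, opposite ∠Y+∠C]
3. ∠CYQ = 68°  [same arc QC]
4. ∠YQZ = 15°  [△ZYQ]
5. ∠QFY = 97°  [△YFQ]

∠QFY = 97°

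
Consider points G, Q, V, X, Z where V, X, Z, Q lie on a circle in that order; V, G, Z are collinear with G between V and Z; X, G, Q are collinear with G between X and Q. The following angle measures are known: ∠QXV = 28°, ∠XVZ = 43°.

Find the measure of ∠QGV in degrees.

1. ∠QZV = 28°  [same arc VQ]
2. ∠XQZ = 43°  [same arc XZ]
3. ∠QGZ = 109°  [△ZGQ]
4. ∠QGV = 71°  [linear pair at G on VZ]

∠QGV = 71°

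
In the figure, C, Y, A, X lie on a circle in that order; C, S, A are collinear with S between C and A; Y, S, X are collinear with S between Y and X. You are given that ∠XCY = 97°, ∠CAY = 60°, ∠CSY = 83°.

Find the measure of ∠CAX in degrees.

1. ∠CXY = 60°  [same arc CY]
2. ∠CYX = 23°  [△CYX]
3. ∠CAX = 23°  [same arc CX]

∠CAX = 23°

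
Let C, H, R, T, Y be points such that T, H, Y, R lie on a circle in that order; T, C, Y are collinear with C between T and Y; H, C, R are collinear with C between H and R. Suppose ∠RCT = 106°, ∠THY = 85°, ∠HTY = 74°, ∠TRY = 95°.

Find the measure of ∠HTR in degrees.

1. ∠HCY = 106°  [vertical angles at C]
2. ∠HYT = 21°  [△THY]
3. ∠HCT = 74°  [linear pair at C on TY]
4. ∠HRT = 21°  [same arc TH]
5. ∠RHT = 32°  [△TCH]
6. ∠HTR = 127°  [△THR]

∠HTR = 127°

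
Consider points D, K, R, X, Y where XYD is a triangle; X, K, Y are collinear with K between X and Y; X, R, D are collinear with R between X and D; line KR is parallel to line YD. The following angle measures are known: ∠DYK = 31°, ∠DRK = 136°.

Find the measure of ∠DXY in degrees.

1. ∠DYX = 31°  [K on ray YX]
2. ∠KRX = 44°  [linear pair at R on XD]
3. ∠RKX = 31°  [KR∥YD, corresponding at K]
4. ∠KXR = 105°  [△XKR]
5. ∠DXY = 105°  [K on XY, R on XD]

∠DXY = 105°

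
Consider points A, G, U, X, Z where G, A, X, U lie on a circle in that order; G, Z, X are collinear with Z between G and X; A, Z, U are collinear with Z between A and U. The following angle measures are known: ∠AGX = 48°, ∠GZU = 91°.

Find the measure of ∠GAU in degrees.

∠GAU = 43°

1. ∠AUX = 48°  [same arc AX]
2. ∠UZX = 89°  [linear pair at Z on GX]
3. ∠GXU = 43°  [△XZU]
4. ∠GAU = 43°  [same arc GU]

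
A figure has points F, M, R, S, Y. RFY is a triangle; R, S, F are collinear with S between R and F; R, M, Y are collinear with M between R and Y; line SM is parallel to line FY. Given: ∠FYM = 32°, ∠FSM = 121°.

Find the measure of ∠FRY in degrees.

∠FRY = 89°

1. ∠FYR = 32°  [M on ray YR]
2. ∠MSR = 59°  [linear pair at S on RF]
3. ∠RMS = 32°  [SM∥FY, corresponding at M]
4. ∠MRS = 89°  [△RSM]
5. ∠FRY = 89°  [S on RF, M on RY]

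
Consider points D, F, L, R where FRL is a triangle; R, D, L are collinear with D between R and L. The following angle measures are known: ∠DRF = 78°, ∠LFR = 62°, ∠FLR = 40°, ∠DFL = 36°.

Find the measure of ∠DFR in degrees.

1. ∠DLF = 40°  [D on ray LR]
2. ∠FDL = 104°  [△FDL]
3. ∠FDR = 76°  [linear pair at D on RL]
4. ∠DFR = 26°  [△FRD]

∠DFR = 26°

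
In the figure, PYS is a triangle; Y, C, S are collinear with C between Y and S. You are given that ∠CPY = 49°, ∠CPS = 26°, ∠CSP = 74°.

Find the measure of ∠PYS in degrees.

∠PYS = 31°

1. ∠PCS = 80°  [△PCS]
2. ∠PCY = 100°  [linear pair at C on YS]
3. ∠CYP = 31°  [△PYC]
4. ∠PYS = 31°  [C on ray YS]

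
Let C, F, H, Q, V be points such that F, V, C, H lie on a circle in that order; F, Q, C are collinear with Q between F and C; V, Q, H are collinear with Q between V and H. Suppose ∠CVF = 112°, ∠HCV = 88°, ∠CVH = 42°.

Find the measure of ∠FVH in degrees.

1. ∠CHF = 68°  [cyclic FVCH, opposite ∠V+∠H]
2. ∠CFH = 42°  [same arc CH]
3. ∠FCH = 70°  [△FCH]
4. ∠FVH = 70°  [same arc FH]

∠FVH = 70°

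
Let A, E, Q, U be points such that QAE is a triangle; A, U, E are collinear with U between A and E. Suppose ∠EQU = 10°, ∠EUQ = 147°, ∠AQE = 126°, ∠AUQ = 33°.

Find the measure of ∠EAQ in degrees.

1. ∠QEU = 23°  [△QUE]
2. ∠AEQ = 23°  [U on ray EA]
3. ∠EAQ = 31°  [△QAE]

∠EAQ = 31°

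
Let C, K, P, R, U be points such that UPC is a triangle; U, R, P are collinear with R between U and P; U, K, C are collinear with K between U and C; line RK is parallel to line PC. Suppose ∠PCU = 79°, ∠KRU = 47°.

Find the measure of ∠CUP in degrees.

∠CUP = 54°

1. ∠RKU = 79°  [RK∥PC, corresponding at K]
2. ∠KUR = 54°  [△URK]
3. ∠CUP = 54°  [R on UP, K on UC]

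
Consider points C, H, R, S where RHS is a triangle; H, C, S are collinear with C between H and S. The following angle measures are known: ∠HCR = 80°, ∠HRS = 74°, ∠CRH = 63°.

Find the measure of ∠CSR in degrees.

∠CSR = 69°

1. ∠CHR = 37°  [△RHC]
2. ∠RHS = 37°  [C on ray HS]
3. ∠HSR = 69°  [△RHS]
4. ∠CSR = 69°  [C on ray SH]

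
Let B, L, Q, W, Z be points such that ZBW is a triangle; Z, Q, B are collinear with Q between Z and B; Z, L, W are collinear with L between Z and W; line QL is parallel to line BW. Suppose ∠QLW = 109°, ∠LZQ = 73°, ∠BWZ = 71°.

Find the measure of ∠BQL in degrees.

1. ∠QLZ = 71°  [linear pair at L on ZW]
2. ∠LQZ = 36°  [△ZQL]
3. ∠BQL = 144°  [linear pair at Q on ZB]

∠BQL = 144°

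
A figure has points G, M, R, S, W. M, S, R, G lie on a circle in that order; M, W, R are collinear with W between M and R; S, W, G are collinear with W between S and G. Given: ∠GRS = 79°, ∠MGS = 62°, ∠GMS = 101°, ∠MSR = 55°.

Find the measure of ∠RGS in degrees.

∠RGS = 63°

1. ∠MRS = 62°  [same arc MS]
2. ∠RMS = 63°  [△MSR]
3. ∠RGS = 63°  [same arc SR]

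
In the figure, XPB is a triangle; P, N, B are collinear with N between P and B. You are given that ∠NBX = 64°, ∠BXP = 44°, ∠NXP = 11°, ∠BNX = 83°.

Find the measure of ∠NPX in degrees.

∠NPX = 72°

1. ∠PBX = 64°  [N on ray BP]
2. ∠BPX = 72°  [△XPB]
3. ∠NPX = 72°  [N on ray PB]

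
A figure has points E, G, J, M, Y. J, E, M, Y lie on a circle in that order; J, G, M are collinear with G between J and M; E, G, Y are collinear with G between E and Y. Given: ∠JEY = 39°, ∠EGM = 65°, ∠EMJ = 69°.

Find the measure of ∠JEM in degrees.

∠JEM = 85°

1. ∠EGJ = 115°  [linear pair at G on JM]
2. ∠EJM = 26°  [△JGE]
3. ∠JEM = 85°  [△JEM]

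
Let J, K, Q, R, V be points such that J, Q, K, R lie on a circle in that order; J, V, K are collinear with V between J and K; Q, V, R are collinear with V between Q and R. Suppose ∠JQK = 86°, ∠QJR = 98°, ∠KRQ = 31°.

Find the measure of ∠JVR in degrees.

∠JVR = 50°

1. ∠QKR = 82°  [cyclic JQKR, opposite ∠J+∠K]
2. ∠KJQ = 31°  [same arc QK]
3. ∠KQR = 67°  [△QKR]
4. ∠JKQ = 63°  [△JQK]
5. ∠KJR = 67°  [same arc KR]
6. ∠JRQ = 63°  [same arc JQ]
7. ∠JVR = 50°  [△JVR]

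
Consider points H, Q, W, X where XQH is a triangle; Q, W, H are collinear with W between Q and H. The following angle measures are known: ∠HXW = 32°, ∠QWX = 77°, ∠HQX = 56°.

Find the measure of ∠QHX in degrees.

∠QHX = 45°

1. ∠HWX = 103°  [linear pair at W on QH]
2. ∠WHX = 45°  [△XWH]
3. ∠QHX = 45°  [W on ray HQ]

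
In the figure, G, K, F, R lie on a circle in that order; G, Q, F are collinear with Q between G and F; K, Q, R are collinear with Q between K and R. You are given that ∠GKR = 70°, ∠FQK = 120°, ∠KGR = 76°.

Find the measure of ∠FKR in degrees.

1. ∠GRK = 34°  [△GKR]
2. ∠GFK = 34°  [same arc GK]
3. ∠FKR = 26°  [△KQF]

∠FKR = 26°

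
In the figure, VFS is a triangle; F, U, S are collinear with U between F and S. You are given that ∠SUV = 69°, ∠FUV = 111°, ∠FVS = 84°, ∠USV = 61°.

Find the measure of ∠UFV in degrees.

1. ∠FSV = 61°  [U on ray SF]
2. ∠SFV = 35°  [△VFS]
3. ∠UFV = 35°  [U on ray FS]

∠UFV = 35°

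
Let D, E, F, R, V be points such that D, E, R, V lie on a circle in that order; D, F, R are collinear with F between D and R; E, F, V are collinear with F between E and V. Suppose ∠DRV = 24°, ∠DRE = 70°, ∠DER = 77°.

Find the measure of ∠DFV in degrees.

∠DFV = 57°

1. ∠DVE = 70°  [same arc DE]
2. ∠DVR = 103°  [cyclic DERV, opposite ∠E+∠V]
3. ∠RDV = 53°  [△DRV]
4. ∠DFV = 57°  [△DFV]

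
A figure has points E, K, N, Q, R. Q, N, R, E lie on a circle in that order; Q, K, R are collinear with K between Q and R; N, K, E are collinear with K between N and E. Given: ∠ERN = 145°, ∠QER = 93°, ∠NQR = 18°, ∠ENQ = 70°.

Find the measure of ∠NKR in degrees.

1. ∠QNR = 87°  [cyclic QNRE, opposite ∠N+∠E]
2. ∠NER = 18°  [same arc NR]
3. ∠NRQ = 75°  [△QNR]
4. ∠ENR = 17°  [△NRE]
5. ∠NKR = 88°  [△NKR]

∠NKR = 88°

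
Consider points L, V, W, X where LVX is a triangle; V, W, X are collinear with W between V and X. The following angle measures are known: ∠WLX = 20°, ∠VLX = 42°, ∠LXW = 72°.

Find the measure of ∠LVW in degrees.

∠LVW = 66°

1. ∠LXV = 72°  [W on ray XV]
2. ∠LVX = 66°  [△LVX]
3. ∠LVW = 66°  [W on ray VX]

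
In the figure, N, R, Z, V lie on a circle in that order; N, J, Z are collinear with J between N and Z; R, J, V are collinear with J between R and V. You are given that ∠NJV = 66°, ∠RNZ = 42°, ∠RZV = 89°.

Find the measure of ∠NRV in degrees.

∠NRV = 24°

1. ∠RJZ = 66°  [vertical angles at J]
2. ∠NJR = 114°  [linear pair at J on NZ]
3. ∠NRV = 24°  [△NJR]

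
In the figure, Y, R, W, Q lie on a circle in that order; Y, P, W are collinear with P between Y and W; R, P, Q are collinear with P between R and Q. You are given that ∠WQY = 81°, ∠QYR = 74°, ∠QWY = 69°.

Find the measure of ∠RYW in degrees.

∠RYW = 44°

1. ∠QYW = 30°  [△YWQ]
2. ∠QWR = 106°  [cyclic YRWQ, opposite ∠Y+∠W]
3. ∠QRW = 30°  [same arc WQ]
4. ∠RQW = 44°  [△RWQ]
5. ∠RYW = 44°  [same arc RW]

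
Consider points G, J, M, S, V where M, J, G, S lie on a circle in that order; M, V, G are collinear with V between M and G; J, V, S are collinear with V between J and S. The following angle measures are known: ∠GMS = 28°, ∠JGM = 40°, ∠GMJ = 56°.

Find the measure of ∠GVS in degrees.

1. ∠JSM = 40°  [same arc MJ]
2. ∠MVS = 112°  [△MVS]
3. ∠GVS = 68°  [linear pair at V on MG]

∠GVS = 68°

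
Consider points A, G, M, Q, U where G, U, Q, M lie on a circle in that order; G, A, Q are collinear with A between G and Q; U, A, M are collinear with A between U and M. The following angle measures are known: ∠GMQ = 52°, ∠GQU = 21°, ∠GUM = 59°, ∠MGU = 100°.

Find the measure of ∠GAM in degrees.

1. ∠GMU = 21°  [same arc GU]
2. ∠GQM = 59°  [same arc GM]
3. ∠MGQ = 69°  [△GQM]
4. ∠GAM = 90°  [△GAM]

∠GAM = 90°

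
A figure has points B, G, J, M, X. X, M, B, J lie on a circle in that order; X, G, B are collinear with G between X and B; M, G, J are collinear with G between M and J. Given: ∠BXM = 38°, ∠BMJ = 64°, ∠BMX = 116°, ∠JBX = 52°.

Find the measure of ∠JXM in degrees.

1. ∠BJM = 38°  [same arc MB]
2. ∠JBM = 78°  [△MBJ]
3. ∠JXM = 102°  [cyclic XMBJ, opposite ∠X+∠B]

∠JXM = 102°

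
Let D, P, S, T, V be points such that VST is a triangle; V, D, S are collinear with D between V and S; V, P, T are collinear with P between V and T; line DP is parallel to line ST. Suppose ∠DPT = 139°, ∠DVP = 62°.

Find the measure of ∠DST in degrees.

1. ∠DPV = 41°  [linear pair at P on VT]
2. ∠PDV = 77°  [△VDP]
3. ∠PDS = 103°  [linear pair at D on VS]
4. ∠DST = 77°  [DP∥ST, co-interior at S–D]

∠DST = 77°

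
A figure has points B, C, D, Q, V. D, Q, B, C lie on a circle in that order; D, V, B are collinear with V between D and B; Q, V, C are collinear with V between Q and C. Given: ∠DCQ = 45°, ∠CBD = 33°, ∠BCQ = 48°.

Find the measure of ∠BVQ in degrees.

∠BVQ = 81°

1. ∠CQD = 33°  [same arc DC]
2. ∠BDQ = 48°  [same arc QB]
3. ∠DVQ = 99°  [△DVQ]
4. ∠BVQ = 81°  [linear pair at V on DB]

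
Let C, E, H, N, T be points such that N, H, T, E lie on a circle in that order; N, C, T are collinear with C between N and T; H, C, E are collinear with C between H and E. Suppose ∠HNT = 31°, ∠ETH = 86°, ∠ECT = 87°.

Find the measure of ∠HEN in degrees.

∠HEN = 24°

1. ∠HET = 31°  [same arc HT]
2. ∠EHT = 63°  [△HTE]
3. ∠ECN = 93°  [linear pair at C on NT]
4. ∠ENT = 63°  [same arc TE]
5. ∠HEN = 24°  [△NCE]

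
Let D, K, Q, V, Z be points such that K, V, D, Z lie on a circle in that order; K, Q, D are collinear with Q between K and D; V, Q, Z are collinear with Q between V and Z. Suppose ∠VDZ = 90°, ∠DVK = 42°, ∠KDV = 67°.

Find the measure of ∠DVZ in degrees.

1. ∠DKV = 71°  [△KVD]
2. ∠DZV = 71°  [same arc VD]
3. ∠DVZ = 19°  [△VDZ]

∠DVZ = 19°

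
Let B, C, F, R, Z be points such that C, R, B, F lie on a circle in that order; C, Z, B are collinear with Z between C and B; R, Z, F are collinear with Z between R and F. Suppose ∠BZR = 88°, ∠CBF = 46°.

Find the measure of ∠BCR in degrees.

∠BCR = 42°

1. ∠CZR = 92°  [linear pair at Z on CB]
2. ∠CRF = 46°  [same arc CF]
3. ∠BCR = 42°  [△CZR]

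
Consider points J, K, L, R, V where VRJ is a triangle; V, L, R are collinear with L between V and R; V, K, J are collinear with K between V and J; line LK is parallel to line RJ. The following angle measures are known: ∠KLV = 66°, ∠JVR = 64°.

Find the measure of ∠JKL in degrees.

∠JKL = 130°

1. ∠JRV = 66°  [LK∥RJ, corresponding at L]
2. ∠RJV = 50°  [△VRJ]
3. ∠LKV = 50°  [LK∥RJ, corresponding at K]
4. ∠JKL = 130°  [linear pair at K on VJ]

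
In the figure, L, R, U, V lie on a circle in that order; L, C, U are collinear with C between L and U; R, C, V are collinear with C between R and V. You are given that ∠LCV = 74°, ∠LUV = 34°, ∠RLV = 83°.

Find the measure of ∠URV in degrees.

1. ∠UCV = 106°  [linear pair at C on LU]
2. ∠RVU = 40°  [△UCV]
3. ∠RUV = 97°  [cyclic LRUV, opposite ∠L+∠U]
4. ∠URV = 43°  [△RUV]

∠URV = 43°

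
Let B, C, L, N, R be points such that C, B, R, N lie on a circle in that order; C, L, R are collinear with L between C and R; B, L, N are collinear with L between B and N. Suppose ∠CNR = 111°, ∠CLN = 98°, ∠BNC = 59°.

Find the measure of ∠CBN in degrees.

1. ∠CBR = 69°  [cyclic CBRN, opposite ∠B+∠N]
2. ∠BLR = 98°  [vertical angles at L]
3. ∠BRC = 59°  [same arc CB]
4. ∠BCR = 52°  [△CBR]
5. ∠BLC = 82°  [linear pair at L on CR]
6. ∠CBN = 46°  [△CLB]

∠CBN = 46°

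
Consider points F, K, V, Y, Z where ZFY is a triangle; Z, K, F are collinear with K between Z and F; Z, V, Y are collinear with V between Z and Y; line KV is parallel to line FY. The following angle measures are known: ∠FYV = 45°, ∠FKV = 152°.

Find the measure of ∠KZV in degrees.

∠KZV = 107°

1. ∠FYZ = 45°  [V on ray YZ]
2. ∠VKZ = 28°  [linear pair at K on ZF]
3. ∠KVZ = 45°  [KV∥FY, corresponding at V]
4. ∠KZV = 107°  [△ZKV]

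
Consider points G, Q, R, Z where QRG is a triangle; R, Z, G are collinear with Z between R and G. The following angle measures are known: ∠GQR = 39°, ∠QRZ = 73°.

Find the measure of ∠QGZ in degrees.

1. ∠GRQ = 73°  [Z on ray RG]
2. ∠QGR = 68°  [△QRG]
3. ∠QGZ = 68°  [Z on ray GR]

∠QGZ = 68°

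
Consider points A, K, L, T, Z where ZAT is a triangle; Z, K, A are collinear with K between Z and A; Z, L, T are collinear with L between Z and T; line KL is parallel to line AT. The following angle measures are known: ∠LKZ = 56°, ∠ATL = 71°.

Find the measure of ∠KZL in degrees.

1. ∠TAZ = 56°  [KL∥AT, corresponding at K]
2. ∠ATZ = 71°  [L on ray TZ]
3. ∠AZT = 53°  [△ZAT]
4. ∠KZL = 53°  [K on ZA, L on ZT]

∠KZL = 53°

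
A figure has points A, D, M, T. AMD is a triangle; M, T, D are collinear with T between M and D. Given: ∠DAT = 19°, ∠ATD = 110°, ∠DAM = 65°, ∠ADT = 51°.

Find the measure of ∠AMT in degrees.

1. ∠ADM = 51°  [T on ray DM]
2. ∠AMD = 64°  [△AMD]
3. ∠AMT = 64°  [T on ray MD]

∠AMT = 64°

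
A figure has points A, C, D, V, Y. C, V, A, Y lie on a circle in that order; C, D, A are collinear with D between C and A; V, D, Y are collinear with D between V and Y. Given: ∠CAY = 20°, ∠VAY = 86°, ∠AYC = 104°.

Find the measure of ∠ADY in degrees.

1. ∠CVY = 20°  [same arc CY]
2. ∠ACY = 56°  [△CAY]
3. ∠VCY = 94°  [cyclic CVAY, opposite ∠C+∠A]
4. ∠CYV = 66°  [△CVY]
5. ∠CDY = 58°  [△CDY]
6. ∠ADY = 122°  [linear pair at D on CA]

∠ADY = 122°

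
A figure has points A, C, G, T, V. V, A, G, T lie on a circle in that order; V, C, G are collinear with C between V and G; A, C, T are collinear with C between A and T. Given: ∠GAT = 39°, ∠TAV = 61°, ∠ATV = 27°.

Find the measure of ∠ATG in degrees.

1. ∠AVT = 92°  [△VAT]
2. ∠AGT = 88°  [cyclic VAGT, opposite ∠V+∠G]
3. ∠ATG = 53°  [△AGT]

∠ATG = 53°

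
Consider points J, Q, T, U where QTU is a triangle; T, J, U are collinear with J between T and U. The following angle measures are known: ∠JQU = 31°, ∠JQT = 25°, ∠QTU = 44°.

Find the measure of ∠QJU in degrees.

∠QJU = 69°

1. ∠JTQ = 44°  [J on ray TU]
2. ∠QJT = 111°  [△QTJ]
3. ∠QJU = 69°  [linear pair at J on TU]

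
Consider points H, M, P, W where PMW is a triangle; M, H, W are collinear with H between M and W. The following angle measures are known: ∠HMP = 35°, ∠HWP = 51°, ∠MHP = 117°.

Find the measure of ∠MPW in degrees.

∠MPW = 94°

1. ∠PMW = 35°  [H on ray MW]
2. ∠MWP = 51°  [H on ray WM]
3. ∠MPW = 94°  [△PMW]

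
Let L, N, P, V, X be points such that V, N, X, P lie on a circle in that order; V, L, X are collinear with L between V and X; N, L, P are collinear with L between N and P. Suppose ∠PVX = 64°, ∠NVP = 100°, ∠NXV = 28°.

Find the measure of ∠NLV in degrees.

∠NLV = 92°

1. ∠PNX = 64°  [same arc XP]
2. ∠NLX = 88°  [△NLX]
3. ∠NLV = 92°  [linear pair at L on VX]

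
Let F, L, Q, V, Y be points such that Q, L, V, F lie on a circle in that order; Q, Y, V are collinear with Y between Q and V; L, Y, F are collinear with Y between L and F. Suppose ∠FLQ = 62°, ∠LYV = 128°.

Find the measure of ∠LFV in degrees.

∠LFV = 66°

1. ∠FVQ = 62°  [same arc QF]
2. ∠FYQ = 128°  [vertical angles at Y]
3. ∠FYV = 52°  [linear pair at Y on QV]
4. ∠LFV = 66°  [△VYF]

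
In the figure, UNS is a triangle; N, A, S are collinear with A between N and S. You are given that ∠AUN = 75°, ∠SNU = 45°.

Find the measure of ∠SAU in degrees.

1. ∠ANU = 45°  [A on ray NS]
2. ∠NAU = 60°  [△UNA]
3. ∠SAU = 120°  [linear pair at A on NS]

∠SAU = 120°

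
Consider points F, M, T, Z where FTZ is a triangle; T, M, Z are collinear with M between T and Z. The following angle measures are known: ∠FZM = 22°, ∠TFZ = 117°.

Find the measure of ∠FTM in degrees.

1. ∠FZT = 22°  [M on ray ZT]
2. ∠FTZ = 41°  [△FTZ]
3. ∠FTM = 41°  [M on ray TZ]

∠FTM = 41°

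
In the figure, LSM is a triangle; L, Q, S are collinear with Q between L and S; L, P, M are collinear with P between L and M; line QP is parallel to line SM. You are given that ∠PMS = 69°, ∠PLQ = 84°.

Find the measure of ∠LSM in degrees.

1. ∠LMS = 69°  [P on ray ML]
2. ∠MLS = 84°  [Q on LS, P on LM]
3. ∠LSM = 27°  [△LSM]

∠LSM = 27°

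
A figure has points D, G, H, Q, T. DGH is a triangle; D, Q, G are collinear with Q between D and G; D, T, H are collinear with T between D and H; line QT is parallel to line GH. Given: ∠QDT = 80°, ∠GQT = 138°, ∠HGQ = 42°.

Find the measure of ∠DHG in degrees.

1. ∠GDH = 80°  [Q on DG, T on DH]
2. ∠DGH = 42°  [Q on ray GD]
3. ∠DHG = 58°  [△DGH]

∠DHG = 58°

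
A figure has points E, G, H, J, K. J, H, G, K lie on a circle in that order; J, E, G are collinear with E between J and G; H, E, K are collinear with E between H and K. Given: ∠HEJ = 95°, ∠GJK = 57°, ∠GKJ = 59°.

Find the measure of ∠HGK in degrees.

1. ∠GEK = 95°  [vertical angles at E]
2. ∠GHK = 57°  [same arc GK]
3. ∠JGK = 64°  [△JGK]
4. ∠GKH = 21°  [△GEK]
5. ∠HGK = 102°  [△HGK]

∠HGK = 102°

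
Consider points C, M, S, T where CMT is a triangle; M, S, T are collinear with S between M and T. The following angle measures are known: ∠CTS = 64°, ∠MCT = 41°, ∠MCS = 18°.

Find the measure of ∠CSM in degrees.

∠CSM = 87°

1. ∠CTM = 64°  [S on ray TM]
2. ∠CMT = 75°  [△CMT]
3. ∠CMS = 75°  [S on ray MT]
4. ∠CSM = 87°  [△CMS]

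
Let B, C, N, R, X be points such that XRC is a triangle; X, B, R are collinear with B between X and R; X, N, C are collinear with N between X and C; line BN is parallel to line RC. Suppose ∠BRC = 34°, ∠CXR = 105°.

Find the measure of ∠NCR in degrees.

1. ∠CRX = 34°  [B on ray RX]
2. ∠RCX = 41°  [△XRC]
3. ∠NCR = 41°  [N on ray CX]

∠NCR = 41°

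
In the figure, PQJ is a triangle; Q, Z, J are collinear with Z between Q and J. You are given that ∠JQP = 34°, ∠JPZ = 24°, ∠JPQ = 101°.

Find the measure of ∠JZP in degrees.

∠JZP = 111°

1. ∠PJQ = 45°  [△PQJ]
2. ∠PJZ = 45°  [Z on ray JQ]
3. ∠JZP = 111°  [△PZJ]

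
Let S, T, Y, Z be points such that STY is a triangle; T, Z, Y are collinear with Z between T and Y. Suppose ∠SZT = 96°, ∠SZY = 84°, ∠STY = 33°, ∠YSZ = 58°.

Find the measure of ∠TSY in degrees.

1. ∠SYZ = 38°  [△SZY]
2. ∠SYT = 38°  [Z on ray YT]
3. ∠TSY = 109°  [△STY]

∠TSY = 109°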